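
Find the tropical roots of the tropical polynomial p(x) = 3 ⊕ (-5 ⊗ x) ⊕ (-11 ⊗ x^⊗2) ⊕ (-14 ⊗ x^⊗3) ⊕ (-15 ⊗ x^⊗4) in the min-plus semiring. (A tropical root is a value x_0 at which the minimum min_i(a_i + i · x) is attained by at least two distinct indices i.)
Roots: {1, 3, 6, 8}

Each tropical root is a break point of the lower envelope of the lines y = a_i + i · x (there are 5 lines, with slopes 0, 1, ..., 4). Only the lines that attain the minimum somewhere contribute to roots; other lines are dominated. Here the surviving (envelope) indices are i = 4, i = 3, i = 2, i = 1, i = 0.
Intersections between consecutive envelope lines give the roots: for adjacent envelope indices i < j the intersection is x = (a_i − a_j) / (j − i). Reading off the sorted break points: {1, 3, 6, 8}.
Verification: at each break x_0, at least two indices attain the minimum of min_i(a_i + i · x_0).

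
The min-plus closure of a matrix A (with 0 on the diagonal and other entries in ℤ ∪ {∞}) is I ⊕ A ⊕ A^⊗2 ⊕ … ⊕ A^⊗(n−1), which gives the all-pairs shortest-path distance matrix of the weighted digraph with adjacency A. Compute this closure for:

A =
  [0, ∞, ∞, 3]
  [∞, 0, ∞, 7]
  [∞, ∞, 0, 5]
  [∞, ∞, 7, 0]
Closure =
  [0, ∞, 10, 3]
  [∞, 0, 14, 7]
  [∞, ∞, 0, 5]
  [∞, ∞, 7, 0]

This is the Floyd-Warshall all-pairs shortest-path computation. For each intermediate vertex k = 0, 1, …, 3, update dist[i][j] ← min(dist[i][j], dist[i][k] + dist[k][j]). The final matrix gives, for each (i, j), the minimum total weight of any directed path from i to j (possibly empty when i = j).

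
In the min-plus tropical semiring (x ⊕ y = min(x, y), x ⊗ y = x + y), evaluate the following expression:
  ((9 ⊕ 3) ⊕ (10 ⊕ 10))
((9 ⊕ 3) ⊕ (10 ⊕ 10)) = 3

Expand innermost to outermost. Recall ⊕ takes the minimum of its arguments and ⊗ takes their sum. Working out the expression ((9 ⊕ 3) ⊕ (10 ⊕ 10)) gives 3.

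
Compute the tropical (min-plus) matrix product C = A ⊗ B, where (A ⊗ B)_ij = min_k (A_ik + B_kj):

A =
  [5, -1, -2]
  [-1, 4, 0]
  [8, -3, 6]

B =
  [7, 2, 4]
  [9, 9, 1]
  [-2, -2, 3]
A ⊗ B =
  [-4, -4, 0]
  [-2, -2, 3]
  [4, 4, -2]

Apply the min-plus product entry-by-entry:
  C[0][0] = min over k of (A[0][0] + B[0][0] = 5 + 7 = 12, A[0][1] + B[1][0] = -1 + 9 = 8, A[0][2] + B[2][0] = -2 + -2 = -4) = -4 (attained at k = 2)
  C[0][1] = min over k of (A[0][0] + B[0][1] = 5 + 2 = 7, A[0][1] + B[1][1] = -1 + 9 = 8, A[0][2] + B[2][1] = -2 + -2 = -4) = -4 (attained at k = 2)
  C[0][2] = min over k of (A[0][0] + B[0][2] = 5 + 4 = 9, A[0][1] + B[1][2] = -1 + 1 = 0, A[0][2] + B[2][2] = -2 + 3 = 1) = 0 (attained at k = 1)
  C[1][0] = min over k of (A[1][0] + B[0][0] = -1 + 7 = 6, A[1][1] + B[1][0] = 4 + 9 = 13, A[1][2] + B[2][0] = 0 + -2 = -2) = -2 (attained at k = 2)
  C[1][1] = min over k of (A[1][0] + B[0][1] = -1 + 2 = 1, A[1][1] + B[1][1] = 4 + 9 = 13, A[1][2] + B[2][1] = 0 + -2 = -2) = -2 (attained at k = 2)
  C[1][2] = min over k of (A[1][0] + B[0][2] = -1 + 4 = 3, A[1][1] + B[1][2] = 4 + 1 = 5, A[1][2] + B[2][2] = 0 + 3 = 3) = 3 (attained at k = 0)
  C[2][0] = min over k of (A[2][0] + B[0][0] = 8 + 7 = 15, A[2][1] + B[1][0] = -3 + 9 = 6, A[2][2] + B[2][0] = 6 + -2 = 4) = 4 (attained at k = 2)
  C[2][1] = min over k of (A[2][0] + B[0][1] = 8 + 2 = 10, A[2][1] + B[1][1] = -3 + 9 = 6, A[2][2] + B[2][1] = 6 + -2 = 4) = 4 (attained at k = 2)
  C[2][2] = min over k of (A[2][0] + B[0][2] = 8 + 4 = 12, A[2][1] + B[1][2] = -3 + 1 = -2, A[2][2] + B[2][2] = 6 + 3 = 9) = -2 (attained at k = 1)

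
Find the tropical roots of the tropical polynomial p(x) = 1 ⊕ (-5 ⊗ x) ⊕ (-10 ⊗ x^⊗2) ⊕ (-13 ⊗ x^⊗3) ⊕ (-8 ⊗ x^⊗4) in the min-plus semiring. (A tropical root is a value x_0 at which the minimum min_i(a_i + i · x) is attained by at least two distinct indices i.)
Roots: {-5, 3, 5, 6}

Each tropical root is a break point of the lower envelope of the lines y = a_i + i · x (there are 5 lines, with slopes 0, 1, ..., 4). Only the lines that attain the minimum somewhere contribute to roots; other lines are dominated. Here the surviving (envelope) indices are i = 4, i = 3, i = 2, i = 1, i = 0.
Intersections between consecutive envelope lines give the roots: for adjacent envelope indices i < j the intersection is x = (a_i − a_j) / (j − i). Reading off the sorted break points: {-5, 3, 5, 6}.
Verification: at each break x_0, at least two indices attain the minimum of min_i(a_i + i · x_0).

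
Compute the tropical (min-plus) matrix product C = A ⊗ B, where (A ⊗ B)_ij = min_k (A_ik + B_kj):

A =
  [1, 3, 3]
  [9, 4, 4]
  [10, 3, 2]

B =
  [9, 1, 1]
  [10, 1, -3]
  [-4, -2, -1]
A ⊗ B =
  [-1, 1, 0]
  [0, 2, 1]
  [-2, 0, 0]

Apply the min-plus product entry-by-entry:
  C[0][0] = min over k of (A[0][0] + B[0][0] = 1 + 9 = 10, A[0][1] + B[1][0] = 3 + 10 = 13, A[0][2] + B[2][0] = 3 + -4 = -1) = -1 (attained at k = 2)
  C[0][1] = min over k of (A[0][0] + B[0][1] = 1 + 1 = 2, A[0][1] + B[1][1] = 3 + 1 = 4, A[0][2] + B[2][1] = 3 + -2 = 1) = 1 (attained at k = 2)
  C[0][2] = min over k of (A[0][0] + B[0][2] = 1 + 1 = 2, A[0][1] + B[1][2] = 3 + -3 = 0, A[0][2] + B[2][2] = 3 + -1 = 2) = 0 (attained at k = 1)
  C[1][0] = min over k of (A[1][0] + B[0][0] = 9 + 9 = 18, A[1][1] + B[1][0] = 4 + 10 = 14, A[1][2] + B[2][0] = 4 + -4 = 0) = 0 (attained at k = 2)
  C[1][1] = min over k of (A[1][0] + B[0][1] = 9 + 1 = 10, A[1][1] + B[1][1] = 4 + 1 = 5, A[1][2] + B[2][1] = 4 + -2 = 2) = 2 (attained at k = 2)
  C[1][2] = min over k of (A[1][0] + B[0][2] = 9 + 1 = 10, A[1][1] + B[1][2] = 4 + -3 = 1, A[1][2] + B[2][2] = 4 + -1 = 3) = 1 (attained at k = 1)
  C[2][0] = min over k of (A[2][0] + B[0][0] = 10 + 9 = 19, A[2][1] + B[1][0] = 3 + 10 = 13, A[2][2] + B[2][0] = 2 + -4 = -2) = -2 (attained at k = 2)
  C[2][1] = min over k of (A[2][0] + B[0][1] = 10 + 1 = 11, A[2][1] + B[1][1] = 3 + 1 = 4, A[2][2] + B[2][1] = 2 + -2 = 0) = 0 (attained at k = 2)
  C[2][2] = min over k of (A[2][0] + B[0][2] = 10 + 1 = 11, A[2][1] + B[1][2] = 3 + -3 = 0, A[2][2] + B[2][2] = 2 + -1 = 1) = 0 (attained at k = 1)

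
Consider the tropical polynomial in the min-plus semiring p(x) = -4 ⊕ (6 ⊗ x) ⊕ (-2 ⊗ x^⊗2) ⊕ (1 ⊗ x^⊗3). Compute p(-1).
p(-1) = -4

A tropical monomial a ⊗ x^⊗i evaluates to a + i · x. Evaluating each term at x = -1:
  Term 0 contributes -4 + 0 · -1 = -4
  Term 1 contributes 6 + 1 · -1 = 5
  Term 2 contributes -2 + 2 · -1 = -4
  Term 3 contributes 1 + 3 · -1 = -2
p(-1) = ⊕ of these = min[-4, 5, -4, -2] = -4.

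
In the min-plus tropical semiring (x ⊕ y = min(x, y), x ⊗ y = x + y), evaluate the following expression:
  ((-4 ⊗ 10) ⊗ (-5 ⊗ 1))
((-4 ⊗ 10) ⊗ (-5 ⊗ 1)) = 2

Expand innermost to outermost. Recall ⊕ takes the minimum of its arguments and ⊗ takes their sum. Working out the expression ((-4 ⊗ 10) ⊗ (-5 ⊗ 1)) gives 2.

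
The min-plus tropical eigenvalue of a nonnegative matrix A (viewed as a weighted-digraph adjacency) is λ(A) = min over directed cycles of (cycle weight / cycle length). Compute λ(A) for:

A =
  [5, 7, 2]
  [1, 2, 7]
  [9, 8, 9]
λ(A) = 2

Enumerate directed cycles and compute their means (weight / length). Sample:
  cycle 0 → 0: weight = 5, length = 1, mean = 5/1 ≈ 5.000
  cycle 1 → 1: weight = 2, length = 1, mean = 2/1 ≈ 2.000
  cycle 2 → 2: weight = 9, length = 1, mean = 9/1 ≈ 9.000
  cycle 0 → 1 → 0: weight = 8, length = 2, mean = 8/2 ≈ 4.000
  cycle 0 → 2 → 0: weight = 11, length = 2, mean = 11/2 ≈ 5.500
  cycle 1 → 0 → 1: weight = 8, length = 2, mean = 8/2 ≈ 4.000
Minimum mean = 2.000, attained e.g. along the cycle 1 → 1 with weight 2 and length 1. So λ(A) = 2/1 = 2.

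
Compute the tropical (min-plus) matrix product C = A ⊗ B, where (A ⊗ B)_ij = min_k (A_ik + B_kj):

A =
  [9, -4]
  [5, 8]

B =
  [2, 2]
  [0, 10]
A ⊗ B =
  [-4, 6]
  [7, 7]

Apply the min-plus product entry-by-entry:
  C[0][0] = min over k of (A[0][0] + B[0][0] = 9 + 2 = 11, A[0][1] + B[1][0] = -4 + 0 = -4) = -4 (attained at k = 1)
  C[0][1] = min over k of (A[0][0] + B[0][1] = 9 + 2 = 11, A[0][1] + B[1][1] = -4 + 10 = 6) = 6 (attained at k = 1)
  C[1][0] = min over k of (A[1][0] + B[0][0] = 5 + 2 = 7, A[1][1] + B[1][0] = 8 + 0 = 8) = 7 (attained at k = 0)
  C[1][1] = min over k of (A[1][0] + B[0][1] = 5 + 2 = 7, A[1][1] + B[1][1] = 8 + 10 = 18) = 7 (attained at k = 0)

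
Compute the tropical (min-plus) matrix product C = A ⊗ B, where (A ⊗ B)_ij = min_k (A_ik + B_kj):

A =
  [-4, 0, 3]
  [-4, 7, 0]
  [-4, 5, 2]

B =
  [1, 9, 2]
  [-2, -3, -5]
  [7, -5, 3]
A ⊗ B =
  [-3, -3, -5]
  [-3, -5, -2]
  [-3, -3, -2]

Apply the min-plus product entry-by-entry:
  C[0][0] = min over k of (A[0][0] + B[0][0] = -4 + 1 = -3, A[0][1] + B[1][0] = 0 + -2 = -2, A[0][2] + B[2][0] = 3 + 7 = 10) = -3 (attained at k = 0)
  C[0][1] = min over k of (A[0][0] + B[0][1] = -4 + 9 = 5, A[0][1] + B[1][1] = 0 + -3 = -3, A[0][2] + B[2][1] = 3 + -5 = -2) = -3 (attained at k = 1)
  C[0][2] = min over k of (A[0][0] + B[0][2] = -4 + 2 = -2, A[0][1] + B[1][2] = 0 + -5 = -5, A[0][2] + B[2][2] = 3 + 3 = 6) = -5 (attained at k = 1)
  C[1][0] = min over k of (A[1][0] + B[0][0] = -4 + 1 = -3, A[1][1] + B[1][0] = 7 + -2 = 5, A[1][2] + B[2][0] = 0 + 7 = 7) = -3 (attained at k = 0)
  C[1][1] = min over k of (A[1][0] + B[0][1] = -4 + 9 = 5, A[1][1] + B[1][1] = 7 + -3 = 4, A[1][2] + B[2][1] = 0 + -5 = -5) = -5 (attained at k = 2)
  C[1][2] = min over k of (A[1][0] + B[0][2] = -4 + 2 = -2, A[1][1] + B[1][2] = 7 + -5 = 2, A[1][2] + B[2][2] = 0 + 3 = 3) = -2 (attained at k = 0)
  C[2][0] = min over k of (A[2][0] + B[0][0] = -4 + 1 = -3, A[2][1] + B[1][0] = 5 + -2 = 3, A[2][2] + B[2][0] = 2 + 7 = 9) = -3 (attained at k = 0)
  C[2][1] = min over k of (A[2][0] + B[0][1] = -4 + 9 = 5, A[2][1] + B[1][1] = 5 + -3 = 2, A[2][2] + B[2][1] = 2 + -5 = -3) = -3 (attained at k = 2)
  C[2][2] = min over k of (A[2][0] + B[0][2] = -4 + 2 = -2, A[2][1] + B[1][2] = 5 + -5 = 0, A[2][2] + B[2][2] = 2 + 3 = 5) = -2 (attained at k = 0)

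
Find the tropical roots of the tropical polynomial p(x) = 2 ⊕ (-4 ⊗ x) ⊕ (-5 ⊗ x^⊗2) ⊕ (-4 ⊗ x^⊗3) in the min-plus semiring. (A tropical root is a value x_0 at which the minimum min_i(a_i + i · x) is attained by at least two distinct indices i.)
Roots: {-1, 1, 6}

Each tropical root is a break point of the lower envelope of the lines y = a_i + i · x (there are 4 lines, with slopes 0, 1, ..., 3). Only the lines that attain the minimum somewhere contribute to roots; other lines are dominated. Here the surviving (envelope) indices are i = 3, i = 2, i = 1, i = 0.
Intersections between consecutive envelope lines give the roots: for adjacent envelope indices i < j the intersection is x = (a_i − a_j) / (j − i). Reading off the sorted break points: {-1, 1, 6}.
Verification: at each break x_0, at least two indices attain the minimum of min_i(a_i + i · x_0).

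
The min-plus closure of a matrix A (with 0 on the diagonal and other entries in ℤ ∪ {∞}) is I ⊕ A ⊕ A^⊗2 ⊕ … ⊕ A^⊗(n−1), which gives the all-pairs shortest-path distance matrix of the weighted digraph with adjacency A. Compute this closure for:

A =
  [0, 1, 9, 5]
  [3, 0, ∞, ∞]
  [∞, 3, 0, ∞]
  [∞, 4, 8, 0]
Closure =
  [0, 1, 9, 5]
  [3, 0, 12, 8]
  [6, 3, 0, 11]
  [7, 4, 8, 0]

This is the Floyd-Warshall all-pairs shortest-path computation. For each intermediate vertex k = 0, 1, …, 3, update dist[i][j] ← min(dist[i][j], dist[i][k] + dist[k][j]). The final matrix gives, for each (i, j), the minimum total weight of any directed path from i to j (possibly empty when i = j).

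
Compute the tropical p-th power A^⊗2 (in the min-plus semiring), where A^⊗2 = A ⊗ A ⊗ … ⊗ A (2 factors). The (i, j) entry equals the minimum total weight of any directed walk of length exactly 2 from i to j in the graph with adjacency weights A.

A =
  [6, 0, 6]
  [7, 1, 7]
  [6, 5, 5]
A^⊗2 =
  [7, 1, 7]
  [8, 2, 8]
  [11, 6, 10]

Each entry (A^⊗2)_ij equals the minimum over all length-2 walks i = v_0 → v_1 → … → v_2 = j of Σ_t A[v_t][v_{t+1}]. For example, for (i, j) = (0, 2) we minimise over 3 possible intermediate vertex sequences; the minimum is 7, attained along the walk 0 → 1 → 2.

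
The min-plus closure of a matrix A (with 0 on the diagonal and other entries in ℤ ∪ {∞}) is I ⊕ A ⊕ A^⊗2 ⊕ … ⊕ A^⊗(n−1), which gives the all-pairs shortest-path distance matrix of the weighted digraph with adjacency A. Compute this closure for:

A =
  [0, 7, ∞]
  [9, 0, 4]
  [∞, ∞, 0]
Closure =
  [0, 7, 11]
  [9, 0, 4]
  [∞, ∞, 0]

This is the Floyd-Warshall all-pairs shortest-path computation. For each intermediate vertex k = 0, 1, …, 2, update dist[i][j] ← min(dist[i][j], dist[i][k] + dist[k][j]). The final matrix gives, for each (i, j), the minimum total weight of any directed path from i to j (possibly empty when i = j).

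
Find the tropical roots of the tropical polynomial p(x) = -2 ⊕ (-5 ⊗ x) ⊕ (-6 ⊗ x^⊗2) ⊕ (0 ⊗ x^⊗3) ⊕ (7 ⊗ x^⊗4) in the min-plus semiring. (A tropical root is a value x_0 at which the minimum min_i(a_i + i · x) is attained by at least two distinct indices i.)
Roots: {-7, -6, 1, 3}

Each tropical root is a break point of the lower envelope of the lines y = a_i + i · x (there are 5 lines, with slopes 0, 1, ..., 4). Only the lines that attain the minimum somewhere contribute to roots; other lines are dominated. Here the surviving (envelope) indices are i = 4, i = 3, i = 2, i = 1, i = 0.
Intersections between consecutive envelope lines give the roots: for adjacent envelope indices i < j the intersection is x = (a_i − a_j) / (j − i). Reading off the sorted break points: {-7, -6, 1, 3}.
Verification: at each break x_0, at least two indices attain the minimum of min_i(a_i + i · x_0).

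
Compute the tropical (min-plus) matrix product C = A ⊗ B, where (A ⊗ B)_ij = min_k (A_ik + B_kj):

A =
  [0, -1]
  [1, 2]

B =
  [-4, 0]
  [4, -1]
A ⊗ B =
  [-4, -2]
  [-3, 1]

Apply the min-plus product entry-by-entry:
  C[0][0] = min over k of (A[0][0] + B[0][0] = 0 + -4 = -4, A[0][1] + B[1][0] = -1 + 4 = 3) = -4 (attained at k = 0)
  C[0][1] = min over k of (A[0][0] + B[0][1] = 0 + 0 = 0, A[0][1] + B[1][1] = -1 + -1 = -2) = -2 (attained at k = 1)
  C[1][0] = min over k of (A[1][0] + B[0][0] = 1 + -4 = -3, A[1][1] + B[1][0] = 2 + 4 = 6) = -3 (attained at k = 0)
  C[1][1] = min over k of (A[1][0] + B[0][1] = 1 + 0 = 1, A[1][1] + B[1][1] = 2 + -1 = 1) = 1 (attained at k = 0)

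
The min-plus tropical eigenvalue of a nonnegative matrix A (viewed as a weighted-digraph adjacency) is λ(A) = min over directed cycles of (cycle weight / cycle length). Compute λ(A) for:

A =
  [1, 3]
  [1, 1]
λ(A) = 1

Enumerate directed cycles and compute their means (weight / length). Sample:
  cycle 0 → 0: weight = 1, length = 1, mean = 1/1 ≈ 1.000
  cycle 1 → 1: weight = 1, length = 1, mean = 1/1 ≈ 1.000
  cycle 0 → 1 → 0: weight = 4, length = 2, mean = 4/2 ≈ 2.000
  cycle 1 → 0 → 1: weight = 4, length = 2, mean = 4/2 ≈ 2.000
Minimum mean = 1.000, attained e.g. along the cycle 0 → 0 with weight 1 and length 1. So λ(A) = 1/1 = 1.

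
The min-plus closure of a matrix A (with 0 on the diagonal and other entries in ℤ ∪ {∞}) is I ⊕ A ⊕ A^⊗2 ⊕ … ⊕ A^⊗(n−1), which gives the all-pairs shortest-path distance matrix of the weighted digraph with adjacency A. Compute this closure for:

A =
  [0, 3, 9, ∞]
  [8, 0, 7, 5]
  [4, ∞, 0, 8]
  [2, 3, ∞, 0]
Closure =
  [0, 3, 9, 8]
  [7, 0, 7, 5]
  [4, 7, 0, 8]
  [2, 3, 10, 0]

This is the Floyd-Warshall all-pairs shortest-path computation. For each intermediate vertex k = 0, 1, …, 3, update dist[i][j] ← min(dist[i][j], dist[i][k] + dist[k][j]). The final matrix gives, for each (i, j), the minimum total weight of any directed path from i to j (possibly empty when i = j).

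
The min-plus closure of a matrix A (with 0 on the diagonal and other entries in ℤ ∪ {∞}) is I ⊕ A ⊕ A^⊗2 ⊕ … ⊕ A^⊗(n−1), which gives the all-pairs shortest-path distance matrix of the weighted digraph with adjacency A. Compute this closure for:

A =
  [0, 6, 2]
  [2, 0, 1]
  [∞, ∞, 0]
Closure =
  [0, 6, 2]
  [2, 0, 1]
  [∞, ∞, 0]

This is the Floyd-Warshall all-pairs shortest-path computation. For each intermediate vertex k = 0, 1, …, 2, update dist[i][j] ← min(dist[i][j], dist[i][k] + dist[k][j]). The final matrix gives, for each (i, j), the minimum total weight of any directed path from i to j (possibly empty when i = j).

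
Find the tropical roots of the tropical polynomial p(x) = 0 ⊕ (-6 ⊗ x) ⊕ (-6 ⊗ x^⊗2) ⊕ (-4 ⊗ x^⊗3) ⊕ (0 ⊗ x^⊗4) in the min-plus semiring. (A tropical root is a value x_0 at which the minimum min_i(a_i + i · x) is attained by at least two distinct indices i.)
Roots: {-4, -2, 0, 6}

Each tropical root is a break point of the lower envelope of the lines y = a_i + i · x (there are 5 lines, with slopes 0, 1, ..., 4). Only the lines that attain the minimum somewhere contribute to roots; other lines are dominated. Here the surviving (envelope) indices are i = 4, i = 3, i = 2, i = 1, i = 0.
Intersections between consecutive envelope lines give the roots: for adjacent envelope indices i < j the intersection is x = (a_i − a_j) / (j − i). Reading off the sorted break points: {-4, -2, 0, 6}.
Verification: at each break x_0, at least two indices attain the minimum of min_i(a_i + i · x_0).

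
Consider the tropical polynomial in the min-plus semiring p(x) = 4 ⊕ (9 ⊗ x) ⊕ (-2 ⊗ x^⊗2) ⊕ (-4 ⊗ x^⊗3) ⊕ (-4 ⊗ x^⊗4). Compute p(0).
p(0) = -4

A tropical monomial a ⊗ x^⊗i evaluates to a + i · x. Evaluating each term at x = 0:
  Term 0 contributes 4 + 0 · 0 = 4
  Term 1 contributes 9 + 1 · 0 = 9
  Term 2 contributes -2 + 2 · 0 = -2
  Term 3 contributes -4 + 3 · 0 = -4
  Term 4 contributes -4 + 4 · 0 = -4
p(0) = ⊕ of these = min[4, 9, -2, -4, -4] = -4.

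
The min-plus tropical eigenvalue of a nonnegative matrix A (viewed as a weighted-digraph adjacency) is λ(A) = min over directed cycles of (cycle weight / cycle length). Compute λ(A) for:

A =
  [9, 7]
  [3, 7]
λ(A) = 5

Enumerate directed cycles and compute their means (weight / length). Sample:
  cycle 0 → 0: weight = 9, length = 1, mean = 9/1 ≈ 9.000
  cycle 1 → 1: weight = 7, length = 1, mean = 7/1 ≈ 7.000
  cycle 0 → 1 → 0: weight = 10, length = 2, mean = 10/2 ≈ 5.000
  cycle 1 → 0 → 1: weight = 10, length = 2, mean = 10/2 ≈ 5.000
Minimum mean = 5.000, attained e.g. along the cycle 0 → 1 → 0 with weight 10 and length 2. So λ(A) = 10/2 = 5.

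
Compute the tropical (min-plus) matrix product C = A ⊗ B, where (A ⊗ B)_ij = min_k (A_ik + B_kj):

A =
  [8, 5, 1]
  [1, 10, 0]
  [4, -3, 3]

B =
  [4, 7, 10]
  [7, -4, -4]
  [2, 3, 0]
A ⊗ B =
  [3, 1, 1]
  [2, 3, 0]
  [4, -7, -7]

Apply the min-plus product entry-by-entry:
  C[0][0] = min over k of (A[0][0] + B[0][0] = 8 + 4 = 12, A[0][1] + B[1][0] = 5 + 7 = 12, A[0][2] + B[2][0] = 1 + 2 = 3) = 3 (attained at k = 2)
  C[0][1] = min over k of (A[0][0] + B[0][1] = 8 + 7 = 15, A[0][1] + B[1][1] = 5 + -4 = 1, A[0][2] + B[2][1] = 1 + 3 = 4) = 1 (attained at k = 1)
  C[0][2] = min over k of (A[0][0] + B[0][2] = 8 + 10 = 18, A[0][1] + B[1][2] = 5 + -4 = 1, A[0][2] + B[2][2] = 1 + 0 = 1) = 1 (attained at k = 1)
  C[1][0] = min over k of (A[1][0] + B[0][0] = 1 + 4 = 5, A[1][1] + B[1][0] = 10 + 7 = 17, A[1][2] + B[2][0] = 0 + 2 = 2) = 2 (attained at k = 2)
  C[1][1] = min over k of (A[1][0] + B[0][1] = 1 + 7 = 8, A[1][1] + B[1][1] = 10 + -4 = 6, A[1][2] + B[2][1] = 0 + 3 = 3) = 3 (attained at k = 2)
  C[1][2] = min over k of (A[1][0] + B[0][2] = 1 + 10 = 11, A[1][1] + B[1][2] = 10 + -4 = 6, A[1][2] + B[2][2] = 0 + 0 = 0) = 0 (attained at k = 2)
  C[2][0] = min over k of (A[2][0] + B[0][0] = 4 + 4 = 8, A[2][1] + B[1][0] = -3 + 7 = 4, A[2][2] + B[2][0] = 3 + 2 = 5) = 4 (attained at k = 1)
  C[2][1] = min over k of (A[2][0] + B[0][1] = 4 + 7 = 11, A[2][1] + B[1][1] = -3 + -4 = -7, A[2][2] + B[2][1] = 3 + 3 = 6) = -7 (attained at k = 1)
  C[2][2] = min over k of (A[2][0] + B[0][2] = 4 + 10 = 14, A[2][1] + B[1][2] = -3 + -4 = -7, A[2][2] + B[2][2] = 3 + 0 = 3) = -7 (attained at k = 1)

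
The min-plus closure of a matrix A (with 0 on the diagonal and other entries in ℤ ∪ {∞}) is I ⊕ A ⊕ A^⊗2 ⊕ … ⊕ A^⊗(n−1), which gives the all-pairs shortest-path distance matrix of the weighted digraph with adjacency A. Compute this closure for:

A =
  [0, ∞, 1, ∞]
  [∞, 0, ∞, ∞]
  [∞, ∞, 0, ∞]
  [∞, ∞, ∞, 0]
Closure =
  [0, ∞, 1, ∞]
  [∞, 0, ∞, ∞]
  [∞, ∞, 0, ∞]
  [∞, ∞, ∞, 0]

This is the Floyd-Warshall all-pairs shortest-path computation. For each intermediate vertex k = 0, 1, …, 3, update dist[i][j] ← min(dist[i][j], dist[i][k] + dist[k][j]). The final matrix gives, for each (i, j), the minimum total weight of any directed path from i to j (possibly empty when i = j).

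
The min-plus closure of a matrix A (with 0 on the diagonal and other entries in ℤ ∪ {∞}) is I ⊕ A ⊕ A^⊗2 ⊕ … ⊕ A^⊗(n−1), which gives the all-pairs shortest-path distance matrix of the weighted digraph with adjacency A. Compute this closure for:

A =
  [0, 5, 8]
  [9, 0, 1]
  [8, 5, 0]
Closure =
  [0, 5, 6]
  [9, 0, 1]
  [8, 5, 0]

This is the Floyd-Warshall all-pairs shortest-path computation. For each intermediate vertex k = 0, 1, …, 2, update dist[i][j] ← min(dist[i][j], dist[i][k] + dist[k][j]). The final matrix gives, for each (i, j), the minimum total weight of any directed path from i to j (possibly empty when i = j).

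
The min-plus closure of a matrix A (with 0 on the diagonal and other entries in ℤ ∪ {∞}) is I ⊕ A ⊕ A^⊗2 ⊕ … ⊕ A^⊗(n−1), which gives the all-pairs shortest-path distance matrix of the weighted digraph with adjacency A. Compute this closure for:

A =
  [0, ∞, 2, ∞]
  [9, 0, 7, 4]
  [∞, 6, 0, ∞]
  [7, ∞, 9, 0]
Closure =
  [0, 8, 2, 12]
  [9, 0, 7, 4]
  [15, 6, 0, 10]
  [7, 15, 9, 0]

This is the Floyd-Warshall all-pairs shortest-path computation. For each intermediate vertex k = 0, 1, …, 3, update dist[i][j] ← min(dist[i][j], dist[i][k] + dist[k][j]). The final matrix gives, for each (i, j), the minimum total weight of any directed path from i to j (possibly empty when i = j).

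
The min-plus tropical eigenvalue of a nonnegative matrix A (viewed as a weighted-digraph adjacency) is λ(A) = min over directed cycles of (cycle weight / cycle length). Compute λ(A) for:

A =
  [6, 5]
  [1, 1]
λ(A) = 1

Enumerate directed cycles and compute their means (weight / length). Sample:
  cycle 0 → 0: weight = 6, length = 1, mean = 6/1 ≈ 6.000
  cycle 1 → 1: weight = 1, length = 1, mean = 1/1 ≈ 1.000
  cycle 0 → 1 → 0: weight = 6, length = 2, mean = 6/2 ≈ 3.000
  cycle 1 → 0 → 1: weight = 6, length = 2, mean = 6/2 ≈ 3.000
Minimum mean = 1.000, attained e.g. along the cycle 1 → 1 with weight 1 and length 1. So λ(A) = 1/1 = 1.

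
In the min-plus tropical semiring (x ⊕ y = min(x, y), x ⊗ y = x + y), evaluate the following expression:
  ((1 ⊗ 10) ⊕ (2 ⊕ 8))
((1 ⊗ 10) ⊕ (2 ⊕ 8)) = 2

Expand innermost to outermost. Recall ⊕ takes the minimum of its arguments and ⊗ takes their sum. Working out the expression ((1 ⊗ 10) ⊕ (2 ⊕ 8)) gives 2.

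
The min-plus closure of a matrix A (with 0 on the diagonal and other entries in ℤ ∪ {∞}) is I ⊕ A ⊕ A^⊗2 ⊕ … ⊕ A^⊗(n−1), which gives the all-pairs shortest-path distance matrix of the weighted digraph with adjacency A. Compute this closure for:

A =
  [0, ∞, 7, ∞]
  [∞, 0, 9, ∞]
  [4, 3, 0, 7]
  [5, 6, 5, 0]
Closure =
  [0, 10, 7, 14]
  [13, 0, 9, 16]
  [4, 3, 0, 7]
  [5, 6, 5, 0]

This is the Floyd-Warshall all-pairs shortest-path computation. For each intermediate vertex k = 0, 1, …, 3, update dist[i][j] ← min(dist[i][j], dist[i][k] + dist[k][j]). The final matrix gives, for each (i, j), the minimum total weight of any directed path from i to j (possibly empty when i = j).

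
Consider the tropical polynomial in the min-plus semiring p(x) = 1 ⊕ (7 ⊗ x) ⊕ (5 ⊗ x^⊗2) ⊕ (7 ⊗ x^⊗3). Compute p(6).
p(6) = 1

A tropical monomial a ⊗ x^⊗i evaluates to a + i · x. Evaluating each term at x = 6:
  Term 0 contributes 1 + 0 · 6 = 1
  Term 1 contributes 7 + 1 · 6 = 13
  Term 2 contributes 5 + 2 · 6 = 17
  Term 3 contributes 7 + 3 · 6 = 25
p(6) = ⊕ of these = min[1, 13, 17, 25] = 1.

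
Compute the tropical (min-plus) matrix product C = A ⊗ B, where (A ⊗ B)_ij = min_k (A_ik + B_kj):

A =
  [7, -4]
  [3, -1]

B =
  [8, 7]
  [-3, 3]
A ⊗ B =
  [-7, -1]
  [-4, 2]

Apply the min-plus product entry-by-entry:
  C[0][0] = min over k of (A[0][0] + B[0][0] = 7 + 8 = 15, A[0][1] + B[1][0] = -4 + -3 = -7) = -7 (attained at k = 1)
  C[0][1] = min over k of (A[0][0] + B[0][1] = 7 + 7 = 14, A[0][1] + B[1][1] = -4 + 3 = -1) = -1 (attained at k = 1)
  C[1][0] = min over k of (A[1][0] + B[0][0] = 3 + 8 = 11, A[1][1] + B[1][0] = -1 + -3 = -4) = -4 (attained at k = 1)
  C[1][1] = min over k of (A[1][0] + B[0][1] = 3 + 7 = 10, A[1][1] + B[1][1] = -1 + 3 = 2) = 2 (attained at k = 1)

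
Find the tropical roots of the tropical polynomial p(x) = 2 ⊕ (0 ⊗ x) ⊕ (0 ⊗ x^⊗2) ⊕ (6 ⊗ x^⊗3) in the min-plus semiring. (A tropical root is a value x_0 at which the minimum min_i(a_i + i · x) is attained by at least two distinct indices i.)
Roots: {-6, 0, 2}

Each tropical root is a break point of the lower envelope of the lines y = a_i + i · x (there are 4 lines, with slopes 0, 1, ..., 3). Only the lines that attain the minimum somewhere contribute to roots; other lines are dominated. Here the surviving (envelope) indices are i = 3, i = 2, i = 1, i = 0.
Intersections between consecutive envelope lines give the roots: for adjacent envelope indices i < j the intersection is x = (a_i − a_j) / (j − i). Reading off the sorted break points: {-6, 0, 2}.
Verification: at each break x_0, at least two indices attain the minimum of min_i(a_i + i · x_0).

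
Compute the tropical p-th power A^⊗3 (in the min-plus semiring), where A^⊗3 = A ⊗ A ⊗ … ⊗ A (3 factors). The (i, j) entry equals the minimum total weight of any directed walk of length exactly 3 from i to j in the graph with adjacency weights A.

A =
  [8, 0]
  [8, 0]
A^⊗3 =
  [8, 0]
  [8, 0]

Each entry (A^⊗3)_ij equals the minimum over all length-3 walks i = v_0 → v_1 → … → v_3 = j of Σ_t A[v_t][v_{t+1}]. For example, for (i, j) = (0, 1) we minimise over 4 possible intermediate vertex sequences; the minimum is 0, attained along the walk 0 → 1 → 1 → 1.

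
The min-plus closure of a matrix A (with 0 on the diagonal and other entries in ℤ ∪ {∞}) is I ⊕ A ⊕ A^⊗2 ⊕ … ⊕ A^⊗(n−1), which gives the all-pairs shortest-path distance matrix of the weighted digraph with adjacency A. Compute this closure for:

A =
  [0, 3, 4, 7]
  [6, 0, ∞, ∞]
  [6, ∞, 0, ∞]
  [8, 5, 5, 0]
Closure =
  [0, 3, 4, 7]
  [6, 0, 10, 13]
  [6, 9, 0, 13]
  [8, 5, 5, 0]

This is the Floyd-Warshall all-pairs shortest-path computation. For each intermediate vertex k = 0, 1, …, 3, update dist[i][j] ← min(dist[i][j], dist[i][k] + dist[k][j]). The final matrix gives, for each (i, j), the minimum total weight of any directed path from i to j (possibly empty when i = j).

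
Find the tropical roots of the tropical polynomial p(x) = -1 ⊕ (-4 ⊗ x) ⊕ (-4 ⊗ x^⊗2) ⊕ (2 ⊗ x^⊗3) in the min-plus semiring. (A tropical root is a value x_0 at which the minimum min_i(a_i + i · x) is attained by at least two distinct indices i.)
Roots: {-6, 0, 3}

Each tropical root is a break point of the lower envelope of the lines y = a_i + i · x (there are 4 lines, with slopes 0, 1, ..., 3). Only the lines that attain the minimum somewhere contribute to roots; other lines are dominated. Here the surviving (envelope) indices are i = 3, i = 2, i = 1, i = 0.
Intersections between consecutive envelope lines give the roots: for adjacent envelope indices i < j the intersection is x = (a_i − a_j) / (j − i). Reading off the sorted break points: {-6, 0, 3}.
Verification: at each break x_0, at least two indices attain the minimum of min_i(a_i + i · x_0).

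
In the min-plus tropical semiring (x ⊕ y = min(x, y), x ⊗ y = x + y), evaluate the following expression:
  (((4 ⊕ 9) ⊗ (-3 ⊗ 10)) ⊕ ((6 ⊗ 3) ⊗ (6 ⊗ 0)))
(((4 ⊕ 9) ⊗ (-3 ⊗ 10)) ⊕ ((6 ⊗ 3) ⊗ (6 ⊗ 0))) = 11

Expand innermost to outermost. Recall ⊕ takes the minimum of its arguments and ⊗ takes their sum. Working out the expression (((4 ⊕ 9) ⊗ (-3 ⊗ 10)) ⊕ ((6 ⊗ 3) ⊗ (6 ⊗ 0))) gives 11.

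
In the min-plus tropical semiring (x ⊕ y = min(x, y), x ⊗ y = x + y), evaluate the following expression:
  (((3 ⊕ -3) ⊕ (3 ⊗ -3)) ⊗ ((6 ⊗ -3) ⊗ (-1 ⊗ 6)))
(((3 ⊕ -3) ⊕ (3 ⊗ -3)) ⊗ ((6 ⊗ -3) ⊗ (-1 ⊗ 6))) = 5

Expand innermost to outermost. Recall ⊕ takes the minimum of its arguments and ⊗ takes their sum. Working out the expression (((3 ⊕ -3) ⊕ (3 ⊗ -3)) ⊗ ((6 ⊗ -3) ⊗ (-1 ⊗ 6))) gives 5.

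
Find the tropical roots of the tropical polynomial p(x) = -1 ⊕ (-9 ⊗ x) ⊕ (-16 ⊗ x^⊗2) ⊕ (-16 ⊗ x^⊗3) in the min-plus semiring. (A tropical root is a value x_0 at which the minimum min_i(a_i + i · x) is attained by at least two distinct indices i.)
Roots: {0, 7, 8}

Each tropical root is a break point of the lower envelope of the lines y = a_i + i · x (there are 4 lines, with slopes 0, 1, ..., 3). Only the lines that attain the minimum somewhere contribute to roots; other lines are dominated. Here the surviving (envelope) indices are i = 3, i = 2, i = 1, i = 0.
Intersections between consecutive envelope lines give the roots: for adjacent envelope indices i < j the intersection is x = (a_i − a_j) / (j − i). Reading off the sorted break points: {0, 7, 8}.
Verification: at each break x_0, at least two indices attain the minimum of min_i(a_i + i · x_0).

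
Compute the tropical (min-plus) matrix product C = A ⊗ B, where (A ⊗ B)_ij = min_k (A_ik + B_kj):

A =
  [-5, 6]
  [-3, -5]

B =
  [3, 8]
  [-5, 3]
A ⊗ B =
  [-2, 3]
  [-10, -2]

Apply the min-plus product entry-by-entry:
  C[0][0] = min over k of (A[0][0] + B[0][0] = -5 + 3 = -2, A[0][1] + B[1][0] = 6 + -5 = 1) = -2 (attained at k = 0)
  C[0][1] = min over k of (A[0][0] + B[0][1] = -5 + 8 = 3, A[0][1] + B[1][1] = 6 + 3 = 9) = 3 (attained at k = 0)
  C[1][0] = min over k of (A[1][0] + B[0][0] = -3 + 3 = 0, A[1][1] + B[1][0] = -5 + -5 = -10) = -10 (attained at k = 1)
  C[1][1] = min over k of (A[1][0] + B[0][1] = -3 + 8 = 5, A[1][1] + B[1][1] = -5 + 3 = -2) = -2 (attained at k = 1)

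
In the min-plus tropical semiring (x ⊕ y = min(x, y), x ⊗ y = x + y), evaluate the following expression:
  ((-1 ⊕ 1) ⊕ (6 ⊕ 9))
((-1 ⊕ 1) ⊕ (6 ⊕ 9)) = -1

Expand innermost to outermost. Recall ⊕ takes the minimum of its arguments and ⊗ takes their sum. Working out the expression ((-1 ⊕ 1) ⊕ (6 ⊕ 9)) gives -1.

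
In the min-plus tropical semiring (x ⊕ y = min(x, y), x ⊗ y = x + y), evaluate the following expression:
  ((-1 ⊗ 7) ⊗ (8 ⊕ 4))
((-1 ⊗ 7) ⊗ (8 ⊕ 4)) = 10

Expand innermost to outermost. Recall ⊕ takes the minimum of its arguments and ⊗ takes their sum. Working out the expression ((-1 ⊗ 7) ⊗ (8 ⊕ 4)) gives 10.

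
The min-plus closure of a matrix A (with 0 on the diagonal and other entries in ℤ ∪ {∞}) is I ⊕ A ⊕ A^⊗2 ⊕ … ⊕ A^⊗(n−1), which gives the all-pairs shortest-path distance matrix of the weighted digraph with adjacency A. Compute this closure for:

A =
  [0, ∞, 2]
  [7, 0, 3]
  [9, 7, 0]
Closure =
  [0, 9, 2]
  [7, 0, 3]
  [9, 7, 0]

This is the Floyd-Warshall all-pairs shortest-path computation. For each intermediate vertex k = 0, 1, …, 2, update dist[i][j] ← min(dist[i][j], dist[i][k] + dist[k][j]). The final matrix gives, for each (i, j), the minimum total weight of any directed path from i to j (possibly empty when i = j).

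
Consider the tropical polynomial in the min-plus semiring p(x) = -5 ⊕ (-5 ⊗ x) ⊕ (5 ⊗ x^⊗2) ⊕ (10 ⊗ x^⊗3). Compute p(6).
p(6) = -5

A tropical monomial a ⊗ x^⊗i evaluates to a + i · x. Evaluating each term at x = 6:
  Term 0 contributes -5 + 0 · 6 = -5
  Term 1 contributes -5 + 1 · 6 = 1
  Term 2 contributes 5 + 2 · 6 = 17
  Term 3 contributes 10 + 3 · 6 = 28
p(6) = ⊕ of these = min[-5, 1, 17, 28] = -5.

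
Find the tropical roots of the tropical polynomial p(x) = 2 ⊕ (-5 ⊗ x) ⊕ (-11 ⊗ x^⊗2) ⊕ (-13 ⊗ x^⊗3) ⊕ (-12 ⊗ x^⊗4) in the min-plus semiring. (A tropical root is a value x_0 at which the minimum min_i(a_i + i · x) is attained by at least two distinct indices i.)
Roots: {-1, 2, 6, 7}

Each tropical root is a break point of the lower envelope of the lines y = a_i + i · x (there are 5 lines, with slopes 0, 1, ..., 4). Only the lines that attain the minimum somewhere contribute to roots; other lines are dominated. Here the surviving (envelope) indices are i = 4, i = 3, i = 2, i = 1, i = 0.
Intersections between consecutive envelope lines give the roots: for adjacent envelope indices i < j the intersection is x = (a_i − a_j) / (j − i). Reading off the sorted break points: {-1, 2, 6, 7}.
Verification: at each break x_0, at least two indices attain the minimum of min_i(a_i + i · x_0).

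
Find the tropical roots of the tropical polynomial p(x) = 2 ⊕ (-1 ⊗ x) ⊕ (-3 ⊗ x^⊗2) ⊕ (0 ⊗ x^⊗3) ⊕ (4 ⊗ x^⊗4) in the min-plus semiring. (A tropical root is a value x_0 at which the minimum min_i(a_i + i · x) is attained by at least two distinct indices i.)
Roots: {-4, -3, 2, 3}

Each tropical root is a break point of the lower envelope of the lines y = a_i + i · x (there are 5 lines, with slopes 0, 1, ..., 4). Only the lines that attain the minimum somewhere contribute to roots; other lines are dominated. Here the surviving (envelope) indices are i = 4, i = 3, i = 2, i = 1, i = 0.
Intersections between consecutive envelope lines give the roots: for adjacent envelope indices i < j the intersection is x = (a_i − a_j) / (j − i). Reading off the sorted break points: {-4, -3, 2, 3}.
Verification: at each break x_0, at least two indices attain the minimum of min_i(a_i + i · x_0).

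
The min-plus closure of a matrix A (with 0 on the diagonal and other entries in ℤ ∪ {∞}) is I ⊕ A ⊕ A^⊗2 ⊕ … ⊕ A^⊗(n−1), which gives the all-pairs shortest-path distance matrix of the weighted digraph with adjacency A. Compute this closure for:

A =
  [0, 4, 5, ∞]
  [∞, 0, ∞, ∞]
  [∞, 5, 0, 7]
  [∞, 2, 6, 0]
Closure =
  [0, 4, 5, 12]
  [∞, 0, ∞, ∞]
  [∞, 5, 0, 7]
  [∞, 2, 6, 0]

This is the Floyd-Warshall all-pairs shortest-path computation. For each intermediate vertex k = 0, 1, …, 3, update dist[i][j] ← min(dist[i][j], dist[i][k] + dist[k][j]). The final matrix gives, for each (i, j), the minimum total weight of any directed path from i to j (possibly empty when i = j).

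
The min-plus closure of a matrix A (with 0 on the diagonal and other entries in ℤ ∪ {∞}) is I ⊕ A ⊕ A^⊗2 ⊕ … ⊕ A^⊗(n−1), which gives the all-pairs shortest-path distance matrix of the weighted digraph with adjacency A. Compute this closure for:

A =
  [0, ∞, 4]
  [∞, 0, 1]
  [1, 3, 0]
Closure =
  [0, 7, 4]
  [2, 0, 1]
  [1, 3, 0]

This is the Floyd-Warshall all-pairs shortest-path computation. For each intermediate vertex k = 0, 1, …, 2, update dist[i][j] ← min(dist[i][j], dist[i][k] + dist[k][j]). The final matrix gives, for each (i, j), the minimum total weight of any directed path from i to j (possibly empty when i = j).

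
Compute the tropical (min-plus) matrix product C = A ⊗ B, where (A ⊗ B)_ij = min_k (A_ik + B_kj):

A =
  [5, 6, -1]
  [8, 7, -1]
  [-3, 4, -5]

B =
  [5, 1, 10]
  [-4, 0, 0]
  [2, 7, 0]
A ⊗ B =
  [1, 6, -1]
  [1, 6, -1]
  [-3, -2, -5]

Apply the min-plus product entry-by-entry:
  C[0][0] = min over k of (A[0][0] + B[0][0] = 5 + 5 = 10, A[0][1] + B[1][0] = 6 + -4 = 2, A[0][2] + B[2][0] = -1 + 2 = 1) = 1 (attained at k = 2)
  C[0][1] = min over k of (A[0][0] + B[0][1] = 5 + 1 = 6, A[0][1] + B[1][1] = 6 + 0 = 6, A[0][2] + B[2][1] = -1 + 7 = 6) = 6 (attained at k = 0)
  C[0][2] = min over k of (A[0][0] + B[0][2] = 5 + 10 = 15, A[0][1] + B[1][2] = 6 + 0 = 6, A[0][2] + B[2][2] = -1 + 0 = -1) = -1 (attained at k = 2)
  C[1][0] = min over k of (A[1][0] + B[0][0] = 8 + 5 = 13, A[1][1] + B[1][0] = 7 + -4 = 3, A[1][2] + B[2][0] = -1 + 2 = 1) = 1 (attained at k = 2)
  C[1][1] = min over k of (A[1][0] + B[0][1] = 8 + 1 = 9, A[1][1] + B[1][1] = 7 + 0 = 7, A[1][2] + B[2][1] = -1 + 7 = 6) = 6 (attained at k = 2)
  C[1][2] = min over k of (A[1][0] + B[0][2] = 8 + 10 = 18, A[1][1] + B[1][2] = 7 + 0 = 7, A[1][2] + B[2][2] = -1 + 0 = -1) = -1 (attained at k = 2)
  C[2][0] = min over k of (A[2][0] + B[0][0] = -3 + 5 = 2, A[2][1] + B[1][0] = 4 + -4 = 0, A[2][2] + B[2][0] = -5 + 2 = -3) = -3 (attained at k = 2)
  C[2][1] = min over k of (A[2][0] + B[0][1] = -3 + 1 = -2, A[2][1] + B[1][1] = 4 + 0 = 4, A[2][2] + B[2][1] = -5 + 7 = 2) = -2 (attained at k = 0)
  C[2][2] = min over k of (A[2][0] + B[0][2] = -3 + 10 = 7, A[2][1] + B[1][2] = 4 + 0 = 4, A[2][2] + B[2][2] = -5 + 0 = -5) = -5 (attained at k = 2)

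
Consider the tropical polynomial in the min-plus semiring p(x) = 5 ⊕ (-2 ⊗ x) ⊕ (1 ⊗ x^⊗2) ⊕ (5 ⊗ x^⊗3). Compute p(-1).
p(-1) = -3

A tropical monomial a ⊗ x^⊗i evaluates to a + i · x. Evaluating each term at x = -1:
  Term 0 contributes 5 + 0 · -1 = 5
  Term 1 contributes -2 + 1 · -1 = -3
  Term 2 contributes 1 + 2 · -1 = -1
  Term 3 contributes 5 + 3 · -1 = 2
p(-1) = ⊕ of these = min[5, -3, -1, 2] = -3.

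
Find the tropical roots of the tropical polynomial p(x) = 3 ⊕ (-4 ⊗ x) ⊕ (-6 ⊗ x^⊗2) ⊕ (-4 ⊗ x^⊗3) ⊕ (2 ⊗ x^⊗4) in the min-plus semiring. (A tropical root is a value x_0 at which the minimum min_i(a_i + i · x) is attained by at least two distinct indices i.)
Roots: {-6, -2, 2, 7}

Each tropical root is a break point of the lower envelope of the lines y = a_i + i · x (there are 5 lines, with slopes 0, 1, ..., 4). Only the lines that attain the minimum somewhere contribute to roots; other lines are dominated. Here the surviving (envelope) indices are i = 4, i = 3, i = 2, i = 1, i = 0.
Intersections between consecutive envelope lines give the roots: for adjacent envelope indices i < j the intersection is x = (a_i − a_j) / (j − i). Reading off the sorted break points: {-6, -2, 2, 7}.
Verification: at each break x_0, at least two indices attain the minimum of min_i(a_i + i · x_0).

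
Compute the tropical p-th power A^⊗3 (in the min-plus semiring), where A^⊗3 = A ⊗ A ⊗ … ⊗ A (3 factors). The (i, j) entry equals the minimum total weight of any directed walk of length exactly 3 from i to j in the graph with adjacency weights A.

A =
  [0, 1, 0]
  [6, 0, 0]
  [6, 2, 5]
A^⊗3 =
  [0, 1, 0]
  [6, 0, 0]
  [6, 2, 2]

Each entry (A^⊗3)_ij equals the minimum over all length-3 walks i = v_0 → v_1 → … → v_3 = j of Σ_t A[v_t][v_{t+1}]. For example, for (i, j) = (0, 2) we minimise over 9 possible intermediate vertex sequences; the minimum is 0, attained along the walk 0 → 0 → 0 → 2.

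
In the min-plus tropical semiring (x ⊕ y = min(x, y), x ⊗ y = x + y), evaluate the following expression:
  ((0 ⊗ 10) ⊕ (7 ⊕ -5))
((0 ⊗ 10) ⊕ (7 ⊕ -5)) = -5

Expand innermost to outermost. Recall ⊕ takes the minimum of its arguments and ⊗ takes their sum. Working out the expression ((0 ⊗ 10) ⊕ (7 ⊕ -5)) gives -5.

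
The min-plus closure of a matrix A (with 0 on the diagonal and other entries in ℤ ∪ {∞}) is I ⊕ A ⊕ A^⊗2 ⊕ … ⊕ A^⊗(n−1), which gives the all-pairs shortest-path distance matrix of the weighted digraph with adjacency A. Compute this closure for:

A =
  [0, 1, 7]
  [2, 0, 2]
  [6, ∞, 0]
Closure =
  [0, 1, 3]
  [2, 0, 2]
  [6, 7, 0]

This is the Floyd-Warshall all-pairs shortest-path computation. For each intermediate vertex k = 0, 1, …, 2, update dist[i][j] ← min(dist[i][j], dist[i][k] + dist[k][j]). The final matrix gives, for each (i, j), the minimum total weight of any directed path from i to j (possibly empty when i = j).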